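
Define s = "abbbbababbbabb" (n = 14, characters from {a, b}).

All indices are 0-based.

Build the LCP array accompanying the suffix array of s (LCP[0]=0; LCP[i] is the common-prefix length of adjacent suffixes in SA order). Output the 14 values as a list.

[0, 2, 3, 4, 0, 1, 3, 4, 1, 2, 4, 2, 5, 3]

rank→(start, suffix):
  0 → (5, 'ababbbabb')
  1 → (11, 'abb')
  2 → (7, 'abbbabb')
  3 → (0, 'abbbbababbbabb')
  4 → (13, 'b')
  5 → (4, 'bababbbabb')
  6 → (10, 'babb')
  7 → (6, 'babbbabb')
  8 → (12, 'bb')
  9 → (3, 'bbababbbabb')
  10 → (9, 'bbabb')
  11 → (2, 'bbbababbbabb')
  12 → (8, 'bbbabb')
  13 → (1, 'bbbbababbbabb')

SA = [5, 11, 7, 0, 13, 4, 10, 6, 12, 3, 9, 2, 8, 1]
[i] adj suffixes → lcp
  [1] 5/11 → 2 ('ab')
  [2] 11/7 → 3 ('abb')
  [3] 7/0 → 4 ('abbb')
  [4] 0/13 → 0 ('')
  [5] 13/4 → 1 ('b')
  [6] 4/10 → 3 ('bab')
  [7] 10/6 → 4 ('babb')
  [8] 6/12 → 1 ('b')
  [9] 12/3 → 2 ('bb')
  [10] 3/9 → 4 ('bbab')
  [11] 9/2 → 2 ('bb')
  [12] 2/8 → 5 ('bbbab')
  [13] 8/1 → 3 ('bbb')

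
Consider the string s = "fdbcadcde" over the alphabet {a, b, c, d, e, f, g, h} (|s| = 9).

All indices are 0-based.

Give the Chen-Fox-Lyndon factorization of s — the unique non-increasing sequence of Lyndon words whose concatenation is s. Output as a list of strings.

["f", "d", "bc", "adcde"]

emit factor 1: 'f' (i=0, period=1)
emit factor 2: 'd' (i=1, period=1)
emit factor 3: 'bc' (i=2, period=2)
emit factor 4: 'adcde' (i=4, period=5)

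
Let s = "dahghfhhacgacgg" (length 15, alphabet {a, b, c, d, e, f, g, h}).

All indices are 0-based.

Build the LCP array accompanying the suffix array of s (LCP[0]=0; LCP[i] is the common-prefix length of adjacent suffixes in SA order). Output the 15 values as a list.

sorted suffixes:
  #0 SA[0]=8  'acgacgg'
  #1 SA[1]=11  'acgg'
  #2 SA[2]=1  'ahghfhhacgacgg'
  #3 SA[3]=9  'cgacgg'
  #4 SA[4]=12  'cgg'
  #5 SA[5]=0  'dahghfhhacgacgg'
  #6 SA[6]=5  'fhhacgacgg'
  #7 SA[7]=14  'g'
  #8 SA[8]=10  'gacgg'
  #9 SA[9]=13  'gg'
  #10 SA[10]=3  'ghfhhacgacgg'
  #11 SA[11]=7  'hacgacgg'
  #12 SA[12]=4  'hfhhacgacgg'
  #13 SA[13]=2  'hghfhhacgacgg'
  #14 SA[14]=6  'hhacgacgg'

SA = [8, 11, 1, 9, 12, 0, 5, 14, 10, 13, 3, 7, 4, 2, 6]
[i] adj suffixes → lcp
  [1] 8/11 → 3 ('acg')
  [2] 11/1 → 1 ('a')
  [3] 1/9 → 0 ('')
  [4] 9/12 → 2 ('cg')
  [5] 12/0 → 0 ('')
  [6] 0/5 → 0 ('')
  [7] 5/14 → 0 ('')
  [8] 14/10 → 1 ('g')
  [9] 10/13 → 1 ('g')
  [10] 13/3 → 1 ('g')
  [11] 3/7 → 0 ('')
  [12] 7/4 → 1 ('h')
  [13] 4/2 → 1 ('h')
  [14] 2/6 → 1 ('h')

[0, 3, 1, 0, 2, 0, 0, 0, 1, 1, 1, 0, 1, 1, 1]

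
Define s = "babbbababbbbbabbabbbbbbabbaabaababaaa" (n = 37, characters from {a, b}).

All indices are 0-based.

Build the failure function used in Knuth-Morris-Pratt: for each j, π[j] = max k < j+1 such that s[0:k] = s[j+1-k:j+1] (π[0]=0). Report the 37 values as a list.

π[0] = 0
j=1 s[j]='a': π[1]=0 (border '')
j=2 s[j]='b': π[2]=1 (border 'b')
j=3 s[j]='b': k: 1→0; π[3]=1 (border 'b')
j=4 s[j]='b': k: 1→0; π[4]=1 (border 'b')
j=5 s[j]='a': π[5]=2 (border 'ba')
j=6 s[j]='b': π[6]=3 (border 'bab')
j=7 s[j]='a': k: 3→1; π[7]=2 (border 'ba')
j=8 s[j]='b': π[8]=3 (border 'bab')
j=9 s[j]='b': π[9]=4 (border 'babb')
j=10 s[j]='b': π[10]=5 (border 'babbb')
j=11 s[j]='b': k: 5→1→0; π[11]=1 (border 'b')
j=12 s[j]='b': k: 1→0; π[12]=1 (border 'b')
j=13 s[j]='a': π[13]=2 (border 'ba')
j=14 s[j]='b': π[14]=3 (border 'bab')
j=15 s[j]='b': π[15]=4 (border 'babb')
j=16 s[j]='a': k: 4→1; π[16]=2 (border 'ba')
j=17 s[j]='b': π[17]=3 (border 'bab')
j=18 s[j]='b': π[18]=4 (border 'babb')
j=19 s[j]='b': π[19]=5 (border 'babbb')
j=20 s[j]='b': k: 5→1→0; π[20]=1 (border 'b')
j=21 s[j]='b': k: 1→0; π[21]=1 (border 'b')
j=22 s[j]='b': k: 1→0; π[22]=1 (border 'b')
j=23 s[j]='a': π[23]=2 (border 'ba')
j=24 s[j]='b': π[24]=3 (border 'bab')
j=25 s[j]='b': π[25]=4 (border 'babb')
j=26 s[j]='a': k: 4→1; π[26]=2 (border 'ba')
j=27 s[j]='a': k: 2→0; π[27]=0 (border '')
j=28 s[j]='b': π[28]=1 (border 'b')
j=29 s[j]='a': π[29]=2 (border 'ba')
j=30 s[j]='a': k: 2→0; π[30]=0 (border '')
j=31 s[j]='b': π[31]=1 (border 'b')
j=32 s[j]='a': π[32]=2 (border 'ba')
j=33 s[j]='b': π[33]=3 (border 'bab')
j=34 s[j]='a': k: 3→1; π[34]=2 (border 'ba')
j=35 s[j]='a': k: 2→0; π[35]=0 (border '')
j=36 s[j]='a': π[36]=0 (border '')

[0, 0, 1, 1, 1, 2, 3, 2, 3, 4, 5, 1, 1, 2, 3, 4, 2, 3, 4, 5, 1, 1, 1, 2, 3, 4, 2, 0, 1, 2, 0, 1, 2, 3, 2, 0, 0]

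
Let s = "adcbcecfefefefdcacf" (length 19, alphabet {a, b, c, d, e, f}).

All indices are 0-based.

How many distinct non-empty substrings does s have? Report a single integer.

165

sorted suffixes:
  #0 SA[0]=16  'acf'
  #1 SA[1]=0  'adcbcecfefefefdcacf'
  #2 SA[2]=3  'bcecfefefefdcacf'
  #3 SA[3]=15  'cacf'
  #4 SA[4]=2  'cbcecfefefefdcacf'
  #5 SA[5]=4  'cecfefefefdcacf'
  #6 SA[6]=17  'cf'
  #7 SA[7]=6  'cfefefefdcacf'
  #8 SA[8]=14  'dcacf'
  #9 SA[9]=1  'dcbcecfefefefdcacf'
  #10 SA[10]=5  'ecfefefefdcacf'
  #11 SA[11]=12  'efdcacf'
  #12 SA[12]=10  'efefdcacf'
  #13 SA[13]=8  'efefefdcacf'
  #14 SA[14]=18  'f'
  #15 SA[15]=13  'fdcacf'
  #16 SA[16]=11  'fefdcacf'
  #17 SA[17]=9  'fefefdcacf'
  #18 SA[18]=7  'fefefefdcacf'

SA = [16, 0, 3, 15, 2, 4, 17, 6, 14, 1, 5, 12, 10, 8, 18, 13, 11, 9, 7]
rank  pair      lcp
   1  s[16:],s[0:]  1  'a'
   2  s[0:],s[3:]  0  ''
   3  s[3:],s[15:]  0  ''
   4  s[15:],s[2:]  1  'c'
   5  s[2:],s[4:]  1  'c'
   6  s[4:],s[17:]  1  'c'
   7  s[17:],s[6:]  2  'cf'
   8  s[6:],s[14:]  0  ''
   9  s[14:],s[1:]  2  'dc'
  10  s[1:],s[5:]  0  ''
  11  s[5:],s[12:]  1  'e'
  12  s[12:],s[10:]  2  'ef'
  13  s[10:],s[8:]  4  'efef'
  14  s[8:],s[18:]  0  ''
  15  s[18:],s[13:]  1  'f'
  16  s[13:],s[11:]  1  'f'
  17  s[11:],s[9:]  3  'fef'
  18  s[9:],s[7:]  5  'fefef'

n(n+1)/2 = 19·20/2 = 190
Σ LCP = 0 + 1 + 0 + 0 + 1 + 1 + 1 + 2 + 0 + 2 + 0 + 1 + 2 + 4 + 0 + 1 + 1 + 3 + 5 = 25
distinct = 190 − 25 = 165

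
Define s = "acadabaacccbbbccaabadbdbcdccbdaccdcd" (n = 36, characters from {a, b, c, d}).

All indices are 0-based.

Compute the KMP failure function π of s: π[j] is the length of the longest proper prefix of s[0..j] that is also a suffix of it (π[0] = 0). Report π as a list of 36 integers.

π[0] = 0
j=1 s[j]='c': π[1]=0 (border '')
j=2 s[j]='a': π[2]=1 (border 'a')
j=3 s[j]='d': k: 1→0; π[3]=0 (border '')
j=4 s[j]='a': π[4]=1 (border 'a')
j=5 s[j]='b': k: 1→0; π[5]=0 (border '')
j=6 s[j]='a': π[6]=1 (border 'a')
j=7 s[j]='a': k: 1→0; π[7]=1 (border 'a')
j=8 s[j]='c': π[8]=2 (border 'ac')
j=9 s[j]='c': k: 2→0; π[9]=0 (border '')
j=10 s[j]='c': π[10]=0 (border '')
j=11 s[j]='b': π[11]=0 (border '')
j=12 s[j]='b': π[12]=0 (border '')
j=13 s[j]='b': π[13]=0 (border '')
j=14 s[j]='c': π[14]=0 (border '')
j=15 s[j]='c': π[15]=0 (border '')
j=16 s[j]='a': π[16]=1 (border 'a')
j=17 s[j]='a': k: 1→0; π[17]=1 (border 'a')
j=18 s[j]='b': k: 1→0; π[18]=0 (border '')
j=19 s[j]='a': π[19]=1 (border 'a')
j=20 s[j]='d': k: 1→0; π[20]=0 (border '')
j=21 s[j]='b': π[21]=0 (border '')
j=22 s[j]='d': π[22]=0 (border '')
j=23 s[j]='b': π[23]=0 (border '')
j=24 s[j]='c': π[24]=0 (border '')
j=25 s[j]='d': π[25]=0 (border '')
j=26 s[j]='c': π[26]=0 (border '')
j=27 s[j]='c': π[27]=0 (border '')
j=28 s[j]='b': π[28]=0 (border '')
j=29 s[j]='d': π[29]=0 (border '')
j=30 s[j]='a': π[30]=1 (border 'a')
j=31 s[j]='c': π[31]=2 (border 'ac')
j=32 s[j]='c': k: 2→0; π[32]=0 (border '')
j=33 s[j]='d': π[33]=0 (border '')
j=34 s[j]='c': π[34]=0 (border '')
j=35 s[j]='d': π[35]=0 (border '')

[0, 0, 1, 0, 1, 0, 1, 1, 2, 0, 0, 0, 0, 0, 0, 0, 1, 1, 0, 1, 0, 0, 0, 0, 0, 0, 0, 0, 0, 0, 1, 2, 0, 0, 0, 0]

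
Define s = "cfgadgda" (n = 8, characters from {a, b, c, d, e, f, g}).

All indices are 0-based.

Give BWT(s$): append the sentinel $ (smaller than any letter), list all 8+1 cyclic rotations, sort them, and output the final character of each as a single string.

adg$gacfd

rank  rotation   last
    0  $cfgadgda  a
    1  a$cfgadgd  d
    2  adgda$cfg  g
    3  cfgadgda$  $
    4  da$cfgadg  g
    5  dgda$cfga  a
    6  fgadgda$c  c
    7  gadgda$cf  f
    8  gda$cfgad  d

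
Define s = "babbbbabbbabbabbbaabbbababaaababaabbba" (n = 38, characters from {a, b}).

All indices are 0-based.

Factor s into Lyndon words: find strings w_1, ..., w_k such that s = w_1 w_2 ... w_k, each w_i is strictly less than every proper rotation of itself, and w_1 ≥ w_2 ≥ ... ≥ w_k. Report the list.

emit factor 1: 'b' (i=0, period=1)
emit factor 2: 'abbbb' (i=1, period=5)
emit factor 3: 'abbb' (i=6, period=4)
emit factor 4: 'abbabbb' (i=10, period=7)
emit factor 5: 'aabbbabab' (i=17, period=9)
emit factor 6: 'aaababaabbb' (i=26, period=11)
emit factor 7: 'a' (i=37, period=1)

["b", "abbbb", "abbb", "abbabbb", "aabbbabab", "aaababaabbb", "a"]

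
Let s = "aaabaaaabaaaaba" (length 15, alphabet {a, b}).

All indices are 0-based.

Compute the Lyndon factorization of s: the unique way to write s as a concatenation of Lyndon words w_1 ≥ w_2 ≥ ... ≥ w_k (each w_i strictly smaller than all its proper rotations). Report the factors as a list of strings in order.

["aaab", "aaaab", "aaaab", "a"]

emit factor 1: 'aaab' (i=0, period=4)
emit factor 2: 'aaaab' (i=4, period=5)
emit factor 3: 'aaaab' (i=9, period=5)
emit factor 4: 'a' (i=14, period=1)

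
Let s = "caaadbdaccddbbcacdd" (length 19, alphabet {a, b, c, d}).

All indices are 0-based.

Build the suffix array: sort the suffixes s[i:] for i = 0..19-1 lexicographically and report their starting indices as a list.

[1, 2, 7, 15, 3, 12, 13, 5, 0, 14, 8, 16, 9, 18, 6, 11, 4, 17, 10]

sorted suffixes:
  #0 SA[0]=1  'aaadbdaccddbbcacdd'
  #1 SA[1]=2  'aadbdaccddbbcacdd'
  #2 SA[2]=7  'accddbbcacdd'
  #3 SA[3]=15  'acdd'
  #4 SA[4]=3  'adbdaccddbbcacdd'
  #5 SA[5]=12  'bbcacdd'
  #6 SA[6]=13  'bcacdd'
  #7 SA[7]=5  'bdaccddbbcacdd'
  #8 SA[8]=0  'caaadbdaccddbbcacdd'
  #9 SA[9]=14  'cacdd'
  #10 SA[10]=8  'ccddbbcacdd'
  #11 SA[11]=16  'cdd'
  #12 SA[12]=9  'cddbbcacdd'
  #13 SA[13]=18  'd'
  #14 SA[14]=6  'daccddbbcacdd'
  #15 SA[15]=11  'dbbcacdd'
  #16 SA[16]=4  'dbdaccddbbcacdd'
  #17 SA[17]=17  'dd'
  #18 SA[18]=10  'ddbbcacdd'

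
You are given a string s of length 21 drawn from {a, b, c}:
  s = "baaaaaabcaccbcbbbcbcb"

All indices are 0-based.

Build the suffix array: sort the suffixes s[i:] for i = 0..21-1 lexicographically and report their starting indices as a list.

rank | idx | suffix
   0 |   1 | aaaaaabcaccbcbbbcbcb
   1 |   2 | aaaaabcaccbcbbbcbcb
   2 |   3 | aaaabcaccbcbbbcbcb
   3 |   4 | aaabcaccbcbbbcbcb
   4 |   5 | aabcaccbcbbbcbcb
   5 |   6 | abcaccbcbbbcbcb
   6 |   9 | accbcbbbcbcb
   7 |  20 | b
   8 |   0 | baaaaaabcaccbcbbbcbcb
   9 |  14 | bbbcbcb
  10 |  15 | bbcbcb
  11 |   7 | bcaccbcbbbcbcb
  12 |  18 | bcb
  13 |  12 | bcbbbcbcb
  14 |  16 | bcbcb
  15 |   8 | caccbcbbbcbcb
  16 |  19 | cb
  17 |  13 | cbbbcbcb
  18 |  17 | cbcb
  19 |  11 | cbcbbbcbcb
  20 |  10 | ccbcbbbcbcb

[1, 2, 3, 4, 5, 6, 9, 20, 0, 14, 15, 7, 18, 12, 16, 8, 19, 13, 17, 11, 10]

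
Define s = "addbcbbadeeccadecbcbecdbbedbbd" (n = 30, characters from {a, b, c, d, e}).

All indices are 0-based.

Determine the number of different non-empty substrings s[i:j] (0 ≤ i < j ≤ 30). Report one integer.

424

rank→(start, suffix):
  0 → (0, 'addbcbbadeeccadecbcbecdbbedbbd')
  1 → (13, 'adecbcbecdbbedbbd')
  2 → (7, 'adeeccadecbcbecdbbedbbd')
  3 → (6, 'badeeccadecbcbecdbbedbbd')
  4 → (5, 'bbadeeccadecbcbecdbbedbbd')
  5 → (27, 'bbd')
  6 → (23, 'bbedbbd')
  7 → (3, 'bcbbadeeccadecbcbecdbbedbbd')
  8 → (17, 'bcbecdbbedbbd')
  9 → (28, 'bd')
  10 → (19, 'becdbbedbbd')
  11 → (24, 'bedbbd')
  12 → (12, 'cadecbcbecdbbedbbd')
  13 → (4, 'cbbadeeccadecbcbecdbbedbbd')
  14 → (16, 'cbcbecdbbedbbd')
  15 → (18, 'cbecdbbedbbd')
  16 → (11, 'ccadecbcbecdbbedbbd')
  17 → (21, 'cdbbedbbd')
  18 → (29, 'd')
  19 → (26, 'dbbd')
  20 → (22, 'dbbedbbd')
  21 → (2, 'dbcbbadeeccadecbcbecdbbedbbd')
  22 → (1, 'ddbcbbadeeccadecbcbecdbbedbbd')
  23 → (14, 'decbcbecdbbedbbd')
  24 → (8, 'deeccadecbcbecdbbedbbd')
  25 → (15, 'ecbcbecdbbedbbd')
  26 → (10, 'eccadecbcbecdbbedbbd')
  27 → (20, 'ecdbbedbbd')
  28 → (25, 'edbbd')
  29 → (9, 'eeccadecbcbecdbbedbbd')

SA = [0, 13, 7, 6, 5, 27, 23, 3, 17, 28, 19, 24, 12, 4, 16, 18, 11, 21, 29, 26, 22, 2, 1, 14, 8, 15, 10, 20, 25, 9]
[i] adj suffixes → lcp
  [1] 0/13 → 2 ('ad')
  [2] 13/7 → 3 ('ade')
  [3] 7/6 → 0 ('')
  [4] 6/5 → 1 ('b')
  [5] 5/27 → 2 ('bb')
  [6] 27/23 → 2 ('bb')
  [7] 23/3 → 1 ('b')
  [8] 3/17 → 3 ('bcb')
  [9] 17/28 → 1 ('b')
  [10] 28/19 → 1 ('b')
  [11] 19/24 → 2 ('be')
  [12] 24/12 → 0 ('')
  [13] 12/4 → 1 ('c')
  [14] 4/16 → 2 ('cb')
  [15] 16/18 → 2 ('cb')
  [16] 18/11 → 1 ('c')
  [17] 11/21 → 1 ('c')
  [18] 21/29 → 0 ('')
  [19] 29/26 → 1 ('d')
  [20] 26/22 → 3 ('dbb')
  [21] 22/2 → 2 ('db')
  [22] 2/1 → 1 ('d')
  [23] 1/14 → 1 ('d')
  [24] 14/8 → 2 ('de')
  [25] 8/15 → 0 ('')
  [26] 15/10 → 2 ('ec')
  [27] 10/20 → 2 ('ec')
  [28] 20/25 → 1 ('e')
  [29] 25/9 → 1 ('e')

n(n+1)/2 = 30·31/2 = 465
Σ LCP = 0 + 2 + 3 + 0 + 1 + 2 + 2 + 1 + 3 + 1 + 1 + 2 + 0 + 1 + 2 + 2 + 1 + 1 + 0 + 1 + 3 + 2 + 1 + 1 + 2 + 0 + 2 + 2 + 1 + 1 = 41
distinct = 465 − 41 = 424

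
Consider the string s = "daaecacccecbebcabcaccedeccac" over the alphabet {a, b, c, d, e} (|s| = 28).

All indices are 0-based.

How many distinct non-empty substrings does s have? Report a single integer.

rank | idx | suffix
   0 |   1 | aaecacccecbebcabcaccedeccac
   1 |  15 | abcaccedeccac
   2 |  26 | ac
   3 |   5 | acccecbebcabcaccedeccac
   4 |  18 | accedeccac
   5 |   2 | aecacccecbebcabcaccedeccac
   6 |  13 | bcabcaccedeccac
   7 |  16 | bcaccedeccac
   8 |  11 | bebcabcaccedeccac
   9 |  27 | c
  10 |  14 | cabcaccedeccac
  11 |  25 | cac
  12 |   4 | cacccecbebcabcaccedeccac
  13 |  17 | caccedeccac
  14 |  10 | cbebcabcaccedeccac
  15 |  24 | ccac
  16 |   6 | cccecbebcabcaccedeccac
  17 |   7 | ccecbebcabcaccedeccac
  18 |  19 | ccedeccac
  19 |   8 | cecbebcabcaccedeccac
  20 |  20 | cedeccac
  21 |   0 | daaecacccecbebcabcaccedeccac
  22 |  22 | deccac
  23 |  12 | ebcabcaccedeccac
  24 |   3 | ecacccecbebcabcaccedeccac
  25 |   9 | ecbebcabcaccedeccac
  26 |  23 | eccac
  27 |  21 | edeccac

SA = [1, 15, 26, 5, 18, 2, 13, 16, 11, 27, 14, 25, 4, 17, 10, 24, 6, 7, 19, 8, 20, 0, 22, 12, 3, 9, 23, 21]
[i] adj suffixes → lcp
  [1] 1/15 → 1 ('a')
  [2] 15/26 → 1 ('a')
  [3] 26/5 → 2 ('ac')
  [4] 5/18 → 3 ('acc')
  [5] 18/2 → 1 ('a')
  [6] 2/13 → 0 ('')
  [7] 13/16 → 3 ('bca')
  [8] 16/11 → 1 ('b')
  [9] 11/27 → 0 ('')
  [10] 27/14 → 1 ('c')
  [11] 14/25 → 2 ('ca')
  [12] 25/4 → 3 ('cac')
  [13] 4/17 → 4 ('cacc')
  [14] 17/10 → 1 ('c')
  [15] 10/24 → 1 ('c')
  [16] 24/6 → 2 ('cc')
  [17] 6/7 → 2 ('cc')
  [18] 7/19 → 3 ('cce')
  [19] 19/8 → 1 ('c')
  [20] 8/20 → 2 ('ce')
  [21] 20/0 → 0 ('')
  [22] 0/22 → 1 ('d')
  [23] 22/12 → 0 ('')
  [24] 12/3 → 1 ('e')
  [25] 3/9 → 2 ('ec')
  [26] 9/23 → 2 ('ec')
  [27] 23/21 → 1 ('e')

n(n+1)/2 = 28·29/2 = 406
Σ LCP = 0 + 1 + 1 + 2 + 3 + 1 + 0 + 3 + 1 + 0 + 1 + 2 + 3 + 4 + 1 + 1 + 2 + 2 + 3 + 1 + 2 + 0 + 1 + 0 + 1 + 2 + 2 + 1 = 41
distinct = 406 − 41 = 365

365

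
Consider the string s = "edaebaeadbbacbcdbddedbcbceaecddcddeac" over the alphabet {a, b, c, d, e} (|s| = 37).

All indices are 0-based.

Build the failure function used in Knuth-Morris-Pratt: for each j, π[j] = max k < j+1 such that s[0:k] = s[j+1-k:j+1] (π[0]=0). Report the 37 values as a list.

π[0] = 0
j=1 s[j]='d': π[1]=0 (border '')
j=2 s[j]='a': π[2]=0 (border '')
j=3 s[j]='e': π[3]=1 (border 'e')
j=4 s[j]='b': k: 1→0; π[4]=0 (border '')
j=5 s[j]='a': π[5]=0 (border '')
j=6 s[j]='e': π[6]=1 (border 'e')
j=7 s[j]='a': k: 1→0; π[7]=0 (border '')
j=8 s[j]='d': π[8]=0 (border '')
j=9 s[j]='b': π[9]=0 (border '')
j=10 s[j]='b': π[10]=0 (border '')
j=11 s[j]='a': π[11]=0 (border '')
j=12 s[j]='c': π[12]=0 (border '')
j=13 s[j]='b': π[13]=0 (border '')
j=14 s[j]='c': π[14]=0 (border '')
j=15 s[j]='d': π[15]=0 (border '')
j=16 s[j]='b': π[16]=0 (border '')
j=17 s[j]='d': π[17]=0 (border '')
j=18 s[j]='d': π[18]=0 (border '')
j=19 s[j]='e': π[19]=1 (border 'e')
j=20 s[j]='d': π[20]=2 (border 'ed')
j=21 s[j]='b': k: 2→0; π[21]=0 (border '')
j=22 s[j]='c': π[22]=0 (border '')
j=23 s[j]='b': π[23]=0 (border '')
j=24 s[j]='c': π[24]=0 (border '')
j=25 s[j]='e': π[25]=1 (border 'e')
j=26 s[j]='a': k: 1→0; π[26]=0 (border '')
j=27 s[j]='e': π[27]=1 (border 'e')
j=28 s[j]='c': k: 1→0; π[28]=0 (border '')
j=29 s[j]='d': π[29]=0 (border '')
j=30 s[j]='d': π[30]=0 (border '')
j=31 s[j]='c': π[31]=0 (border '')
j=32 s[j]='d': π[32]=0 (border '')
j=33 s[j]='d': π[33]=0 (border '')
j=34 s[j]='e': π[34]=1 (border 'e')
j=35 s[j]='a': k: 1→0; π[35]=0 (border '')
j=36 s[j]='c': π[36]=0 (border '')

[0, 0, 0, 1, 0, 0, 1, 0, 0, 0, 0, 0, 0, 0, 0, 0, 0, 0, 0, 1, 2, 0, 0, 0, 0, 1, 0, 1, 0, 0, 0, 0, 0, 0, 1, 0, 0]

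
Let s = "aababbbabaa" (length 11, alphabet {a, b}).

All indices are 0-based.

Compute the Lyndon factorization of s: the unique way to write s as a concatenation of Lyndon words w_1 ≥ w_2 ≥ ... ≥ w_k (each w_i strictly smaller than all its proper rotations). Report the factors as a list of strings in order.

["aababbbab", "a", "a"]

emit factor 1: 'aababbbab' (i=0, period=9)
emit factor 2: 'a' (i=9, period=1)
emit factor 3: 'a' (i=10, period=1)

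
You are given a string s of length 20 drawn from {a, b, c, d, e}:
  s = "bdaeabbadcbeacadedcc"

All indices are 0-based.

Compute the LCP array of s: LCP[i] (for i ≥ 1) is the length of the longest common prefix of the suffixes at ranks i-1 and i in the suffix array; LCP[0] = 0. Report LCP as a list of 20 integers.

rank→(start, suffix):
  0 → (4, 'abbadcbeacadedcc')
  1 → (12, 'acadedcc')
  2 → (7, 'adcbeacadedcc')
  3 → (14, 'adedcc')
  4 → (2, 'aeabbadcbeacadedcc')
  5 → (6, 'badcbeacadedcc')
  6 → (5, 'bbadcbeacadedcc')
  7 → (0, 'bdaeabbadcbeacadedcc')
  8 → (10, 'beacadedcc')
  9 → (19, 'c')
  10 → (13, 'cadedcc')
  11 → (9, 'cbeacadedcc')
  12 → (18, 'cc')
  13 → (1, 'daeabbadcbeacadedcc')
  14 → (8, 'dcbeacadedcc')
  15 → (17, 'dcc')
  16 → (15, 'dedcc')
  17 → (3, 'eabbadcbeacadedcc')
  18 → (11, 'eacadedcc')
  19 → (16, 'edcc')

SA = [4, 12, 7, 14, 2, 6, 5, 0, 10, 19, 13, 9, 18, 1, 8, 17, 15, 3, 11, 16]
[i] adj suffixes → lcp
  [1] 4/12 → 1 ('a')
  [2] 12/7 → 1 ('a')
  [3] 7/14 → 2 ('ad')
  [4] 14/2 → 1 ('a')
  [5] 2/6 → 0 ('')
  [6] 6/5 → 1 ('b')
  [7] 5/0 → 1 ('b')
  [8] 0/10 → 1 ('b')
  [9] 10/19 → 0 ('')
  [10] 19/13 → 1 ('c')
  [11] 13/9 → 1 ('c')
  [12] 9/18 → 1 ('c')
  [13] 18/1 → 0 ('')
  [14] 1/8 → 1 ('d')
  [15] 8/17 → 2 ('dc')
  [16] 17/15 → 1 ('d')
  [17] 15/3 → 0 ('')
  [18] 3/11 → 2 ('ea')
  [19] 11/16 → 1 ('e')

[0, 1, 1, 2, 1, 0, 1, 1, 1, 0, 1, 1, 1, 0, 1, 2, 1, 0, 2, 1]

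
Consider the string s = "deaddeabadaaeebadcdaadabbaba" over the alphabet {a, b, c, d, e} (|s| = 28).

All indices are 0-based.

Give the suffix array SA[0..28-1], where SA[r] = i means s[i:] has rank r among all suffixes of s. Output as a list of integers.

sorted suffixes:
  #0 SA[0]=27  'a'
  #1 SA[1]=19  'aadabbaba'
  #2 SA[2]=10  'aaeebadcdaadabbaba'
  #3 SA[3]=25  'aba'
  #4 SA[4]=6  'abadaaeebadcdaadabbaba'
  #5 SA[5]=22  'abbaba'
  #6 SA[6]=8  'adaaeebadcdaadabbaba'
  #7 SA[7]=20  'adabbaba'
  #8 SA[8]=15  'adcdaadabbaba'
  #9 SA[9]=2  'addeabadaaeebadcdaadabbaba'
  #10 SA[10]=11  'aeebadcdaadabbaba'
  #11 SA[11]=26  'ba'
  #12 SA[12]=24  'baba'
  #13 SA[13]=7  'badaaeebadcdaadabbaba'
  #14 SA[14]=14  'badcdaadabbaba'
  #15 SA[15]=23  'bbaba'
  #16 SA[16]=17  'cdaadabbaba'
  #17 SA[17]=18  'daadabbaba'
  #18 SA[18]=9  'daaeebadcdaadabbaba'
  #19 SA[19]=21  'dabbaba'
  #20 SA[20]=16  'dcdaadabbaba'
  #21 SA[21]=3  'ddeabadaaeebadcdaadabbaba'
  #22 SA[22]=4  'deabadaaeebadcdaadabbaba'
  #23 SA[23]=0  'deaddeabadaaeebadcdaadabbaba'
  #24 SA[24]=5  'eabadaaeebadcdaadabbaba'
  #25 SA[25]=1  'eaddeabadaaeebadcdaadabbaba'
  #26 SA[26]=13  'ebadcdaadabbaba'
  #27 SA[27]=12  'eebadcdaadabbaba'

[27, 19, 10, 25, 6, 22, 8, 20, 15, 2, 11, 26, 24, 7, 14, 23, 17, 18, 9, 21, 16, 3, 4, 0, 5, 1, 13, 12]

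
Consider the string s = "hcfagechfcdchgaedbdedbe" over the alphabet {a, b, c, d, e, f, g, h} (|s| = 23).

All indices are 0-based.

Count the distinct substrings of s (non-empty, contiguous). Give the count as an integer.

rank→(start, suffix):
  0 → (14, 'aedbdedbe')
  1 → (3, 'agechfcdchgaedbdedbe')
  2 → (17, 'bdedbe')
  3 → (21, 'be')
  4 → (9, 'cdchgaedbdedbe')
  5 → (1, 'cfagechfcdchgaedbdedbe')
  6 → (6, 'chfcdchgaedbdedbe')
  7 → (11, 'chgaedbdedbe')
  8 → (16, 'dbdedbe')
  9 → (20, 'dbe')
  10 → (10, 'dchgaedbdedbe')
  11 → (18, 'dedbe')
  12 → (22, 'e')
  13 → (5, 'echfcdchgaedbdedbe')
  14 → (15, 'edbdedbe')
  15 → (19, 'edbe')
  16 → (2, 'fagechfcdchgaedbdedbe')
  17 → (8, 'fcdchgaedbdedbe')
  18 → (13, 'gaedbdedbe')
  19 → (4, 'gechfcdchgaedbdedbe')
  20 → (0, 'hcfagechfcdchgaedbdedbe')
  21 → (7, 'hfcdchgaedbdedbe')
  22 → (12, 'hgaedbdedbe')

SA = [14, 3, 17, 21, 9, 1, 6, 11, 16, 20, 10, 18, 22, 5, 15, 19, 2, 8, 13, 4, 0, 7, 12]
[i] adj suffixes → lcp
  [1] 14/3 → 1 ('a')
  [2] 3/17 → 0 ('')
  [3] 17/21 → 1 ('b')
  [4] 21/9 → 0 ('')
  [5] 9/1 → 1 ('c')
  [6] 1/6 → 1 ('c')
  [7] 6/11 → 2 ('ch')
  [8] 11/16 → 0 ('')
  [9] 16/20 → 2 ('db')
  [10] 20/10 → 1 ('d')
  [11] 10/18 → 1 ('d')
  [12] 18/22 → 0 ('')
  [13] 22/5 → 1 ('e')
  [14] 5/15 → 1 ('e')
  [15] 15/19 → 3 ('edb')
  [16] 19/2 → 0 ('')
  [17] 2/8 → 1 ('f')
  [18] 8/13 → 0 ('')
  [19] 13/4 → 1 ('g')
  [20] 4/0 → 0 ('')
  [21] 0/7 → 1 ('h')
  [22] 7/12 → 1 ('h')

n(n+1)/2 = 23·24/2 = 276
Σ LCP = 0 + 1 + 0 + 1 + 0 + 1 + 1 + 2 + 0 + 2 + 1 + 1 + 0 + 1 + 1 + 3 + 0 + 1 + 0 + 1 + 0 + 1 + 1 = 19
distinct = 276 − 19 = 257

257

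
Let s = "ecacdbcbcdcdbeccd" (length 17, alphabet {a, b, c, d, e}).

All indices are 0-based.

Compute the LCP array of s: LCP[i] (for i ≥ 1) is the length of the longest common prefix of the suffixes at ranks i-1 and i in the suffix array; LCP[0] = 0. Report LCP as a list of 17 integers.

[0, 0, 2, 1, 0, 1, 1, 1, 2, 3, 2, 0, 1, 2, 1, 0, 2]

sorted suffixes:
  #0 SA[0]=2  'acdbcbcdcdbeccd'
  #1 SA[1]=5  'bcbcdcdbeccd'
  #2 SA[2]=7  'bcdcdbeccd'
  #3 SA[3]=12  'beccd'
  #4 SA[4]=1  'cacdbcbcdcdbeccd'
  #5 SA[5]=6  'cbcdcdbeccd'
  #6 SA[6]=14  'ccd'
  #7 SA[7]=15  'cd'
  #8 SA[8]=3  'cdbcbcdcdbeccd'
  #9 SA[9]=10  'cdbeccd'
  #10 SA[10]=8  'cdcdbeccd'
  #11 SA[11]=16  'd'
  #12 SA[12]=4  'dbcbcdcdbeccd'
  #13 SA[13]=11  'dbeccd'
  #14 SA[14]=9  'dcdbeccd'
  #15 SA[15]=0  'ecacdbcbcdcdbeccd'
  #16 SA[16]=13  'eccd'

SA = [2, 5, 7, 12, 1, 6, 14, 15, 3, 10, 8, 16, 4, 11, 9, 0, 13]
[i] adj suffixes → lcp
  [1] 2/5 → 0 ('')
  [2] 5/7 → 2 ('bc')
  [3] 7/12 → 1 ('b')
  [4] 12/1 → 0 ('')
  [5] 1/6 → 1 ('c')
  [6] 6/14 → 1 ('c')
  [7] 14/15 → 1 ('c')
  [8] 15/3 → 2 ('cd')
  [9] 3/10 → 3 ('cdb')
  [10] 10/8 → 2 ('cd')
  [11] 8/16 → 0 ('')
  [12] 16/4 → 1 ('d')
  [13] 4/11 → 2 ('db')
  [14] 11/9 → 1 ('d')
  [15] 9/0 → 0 ('')
  [16] 0/13 → 2 ('ec')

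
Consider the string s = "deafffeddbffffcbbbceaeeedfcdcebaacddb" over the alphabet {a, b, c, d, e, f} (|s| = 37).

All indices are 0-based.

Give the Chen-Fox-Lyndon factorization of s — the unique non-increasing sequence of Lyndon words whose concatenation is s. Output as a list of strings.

["de", "afffeddbffffcbbbce", "aeeedfcdceb", "aacddb"]

emit factor 1: 'de' (i=0, period=2)
emit factor 2: 'afffeddbffffcbbbce' (i=2, period=18)
emit factor 3: 'aeeedfcdceb' (i=20, period=11)
emit factor 4: 'aacddb' (i=31, period=6)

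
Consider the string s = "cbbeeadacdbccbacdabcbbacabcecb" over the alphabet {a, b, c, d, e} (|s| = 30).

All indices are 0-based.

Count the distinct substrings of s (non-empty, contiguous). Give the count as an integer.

424

sorted suffixes:
  #0 SA[0]=17  'abcbbacabcecb'
  #1 SA[1]=24  'abcecb'
  #2 SA[2]=22  'acabcecb'
  #3 SA[3]=14  'acdabcbbacabcecb'
  #4 SA[4]=7  'acdbccbacdabcbbacabcecb'
  #5 SA[5]=5  'adacdbccbacdabcbbacabcecb'
  #6 SA[6]=29  'b'
  #7 SA[7]=21  'bacabcecb'
  #8 SA[8]=13  'bacdabcbbacabcecb'
  #9 SA[9]=20  'bbacabcecb'
  #10 SA[10]=1  'bbeeadacdbccbacdabcbbacabcecb'
  #11 SA[11]=18  'bcbbacabcecb'
  #12 SA[12]=10  'bccbacdabcbbacabcecb'
  #13 SA[13]=25  'bcecb'
  #14 SA[14]=2  'beeadacdbccbacdabcbbacabcecb'
  #15 SA[15]=23  'cabcecb'
  #16 SA[16]=28  'cb'
  #17 SA[17]=12  'cbacdabcbbacabcecb'
  #18 SA[18]=19  'cbbacabcecb'
  #19 SA[19]=0  'cbbeeadacdbccbacdabcbbacabcecb'
  #20 SA[20]=11  'ccbacdabcbbacabcecb'
  #21 SA[21]=15  'cdabcbbacabcecb'
  #22 SA[22]=8  'cdbccbacdabcbbacabcecb'
  #23 SA[23]=26  'cecb'
  #24 SA[24]=16  'dabcbbacabcecb'
  #25 SA[25]=6  'dacdbccbacdabcbbacabcecb'
  #26 SA[26]=9  'dbccbacdabcbbacabcecb'
  #27 SA[27]=4  'eadacdbccbacdabcbbacabcecb'
  #28 SA[28]=27  'ecb'
  #29 SA[29]=3  'eeadacdbccbacdabcbbacabcecb'

SA = [17, 24, 22, 14, 7, 5, 29, 21, 13, 20, 1, 18, 10, 25, 2, 23, 28, 12, 19, 0, 11, 15, 8, 26, 16, 6, 9, 4, 27, 3]
[i] adj suffixes → lcp
  [1] 17/24 → 3 ('abc')
  [2] 24/22 → 1 ('a')
  [3] 22/14 → 2 ('ac')
  [4] 14/7 → 3 ('acd')
  [5] 7/5 → 1 ('a')
  [6] 5/29 → 0 ('')
  [7] 29/21 → 1 ('b')
  [8] 21/13 → 3 ('bac')
  [9] 13/20 → 1 ('b')
  [10] 20/1 → 2 ('bb')
  [11] 1/18 → 1 ('b')
  [12] 18/10 → 2 ('bc')
  [13] 10/25 → 2 ('bc')
  [14] 25/2 → 1 ('b')
  [15] 2/23 → 0 ('')
  [16] 23/28 → 1 ('c')
  [17] 28/12 → 2 ('cb')
  [18] 12/19 → 2 ('cb')
  [19] 19/0 → 3 ('cbb')
  [20] 0/11 → 1 ('c')
  [21] 11/15 → 1 ('c')
  [22] 15/8 → 2 ('cd')
  [23] 8/26 → 1 ('c')
  [24] 26/16 → 0 ('')
  [25] 16/6 → 2 ('da')
  [26] 6/9 → 1 ('d')
  [27] 9/4 → 0 ('')
  [28] 4/27 → 1 ('e')
  [29] 27/3 → 1 ('e')

n(n+1)/2 = 30·31/2 = 465
Σ LCP = 0 + 3 + 1 + 2 + 3 + 1 + 0 + 1 + 3 + 1 + 2 + 1 + 2 + 2 + 1 + 0 + 1 + 2 + 2 + 3 + 1 + 1 + 2 + 1 + 0 + 2 + 1 + 0 + 1 + 1 = 41
distinct = 465 − 41 = 424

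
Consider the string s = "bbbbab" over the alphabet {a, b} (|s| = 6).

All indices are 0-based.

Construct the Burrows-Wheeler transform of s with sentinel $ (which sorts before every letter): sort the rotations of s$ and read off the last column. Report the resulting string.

bbabbb$

rank  rotation last
    0  $bbbbab  b
    1  ab$bbbb  b
    2  b$bbbba  a
    3  bab$bbb  b
    4  bbab$bb  b
    5  bbbab$b  b
    6  bbbbab$  $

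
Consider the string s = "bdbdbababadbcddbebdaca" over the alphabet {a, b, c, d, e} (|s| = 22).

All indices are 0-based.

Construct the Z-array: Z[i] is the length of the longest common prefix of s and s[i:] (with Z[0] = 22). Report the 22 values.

[22, 0, 3, 0, 1, 0, 1, 0, 1, 0, 0, 1, 0, 0, 0, 1, 0, 2, 0, 0, 0, 0]

Z[0]=22
i=1: fresh scan; Z[1]=0
i=2: fresh scan; Z[2]=3 scan→box=[2,5)
i=3: min(r-i=2, Z[1]=0)=0; Z[3]=0
i=4: min(r-i=1, Z[2]=3)=1; Z[4]=1
i=5: fresh scan; Z[5]=0
i=6: fresh scan; Z[6]=1 scan→box=[6,7)
i=7: fresh scan; Z[7]=0
i=8: fresh scan; Z[8]=1 scan→box=[8,9)
i=9: fresh scan; Z[9]=0
i=10: fresh scan; Z[10]=0
i=11: fresh scan; Z[11]=1 scan→box=[11,12)
i=12: fresh scan; Z[12]=0
i=13: fresh scan; Z[13]=0
i=14: fresh scan; Z[14]=0
i=15: fresh scan; Z[15]=1 scan→box=[15,16)
i=16: fresh scan; Z[16]=0
i=17: fresh scan; Z[17]=2 scan→box=[17,19)
i=18: min(r-i=1, Z[1]=0)=0; Z[18]=0
i=19: fresh scan; Z[19]=0
i=20: fresh scan; Z[20]=0
i=21: fresh scan; Z[21]=0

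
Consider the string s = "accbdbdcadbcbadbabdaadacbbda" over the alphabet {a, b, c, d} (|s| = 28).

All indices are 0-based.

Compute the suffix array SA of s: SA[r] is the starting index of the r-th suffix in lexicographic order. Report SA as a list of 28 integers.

sorted suffixes:
  #0 SA[0]=27  'a'
  #1 SA[1]=19  'aadacbbda'
  #2 SA[2]=16  'abdaadacbbda'
  #3 SA[3]=22  'acbbda'
  #4 SA[4]=0  'accbdbdcadbcbadbabdaadacbbda'
  #5 SA[5]=20  'adacbbda'
  #6 SA[6]=13  'adbabdaadacbbda'
  #7 SA[7]=8  'adbcbadbabdaadacbbda'
  #8 SA[8]=15  'babdaadacbbda'
  #9 SA[9]=12  'badbabdaadacbbda'
  #10 SA[10]=24  'bbda'
  #11 SA[11]=10  'bcbadbabdaadacbbda'
  #12 SA[12]=25  'bda'
  #13 SA[13]=17  'bdaadacbbda'
  #14 SA[14]=3  'bdbdcadbcbadbabdaadacbbda'
  #15 SA[15]=5  'bdcadbcbadbabdaadacbbda'
  #16 SA[16]=7  'cadbcbadbabdaadacbbda'
  #17 SA[17]=11  'cbadbabdaadacbbda'
  #18 SA[18]=23  'cbbda'
  #19 SA[19]=2  'cbdbdcadbcbadbabdaadacbbda'
  #20 SA[20]=1  'ccbdbdcadbcbadbabdaadacbbda'
  #21 SA[21]=26  'da'
  #22 SA[22]=18  'daadacbbda'
  #23 SA[23]=21  'dacbbda'
  #24 SA[24]=14  'dbabdaadacbbda'
  #25 SA[25]=9  'dbcbadbabdaadacbbda'
  #26 SA[26]=4  'dbdcadbcbadbabdaadacbbda'
  #27 SA[27]=6  'dcadbcbadbabdaadacbbda'

[27, 19, 16, 22, 0, 20, 13, 8, 15, 12, 24, 10, 25, 17, 3, 5, 7, 11, 23, 2, 1, 26, 18, 21, 14, 9, 4, 6]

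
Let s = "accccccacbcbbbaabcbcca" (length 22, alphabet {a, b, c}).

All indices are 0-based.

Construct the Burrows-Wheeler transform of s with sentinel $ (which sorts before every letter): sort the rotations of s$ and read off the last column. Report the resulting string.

acbac$bbccacccbabbcccca

rank  rotation                 last
    0  $accccccacbcbbbaabcbcca  a
    1  a$accccccacbcbbbaabcbcc  c
    2  aabcbcca$accccccacbcbbb  b
    3  abcbcca$accccccacbcbbba  a
    4  acbcbbbaabcbcca$acccccc  c
    5  accccccacbcbbbaabcbcca$  $
    6  baabcbcca$accccccacbcbb  b
    7  bbaabcbcca$accccccacbcb  b
    8  bbbaabcbcca$accccccacbc  c
    9  bcbbbaabcbcca$accccccac  c
   10  bcbcca$accccccacbcbbbaa  a
   11  bcca$accccccacbcbbbaabc  c
   12  ca$accccccacbcbbbaabcbc  c
   13  cacbcbbbaabcbcca$accccc  c
   14  cbbbaabcbcca$accccccacb  b
   15  cbcbbbaabcbcca$acccccca  a
   16  cbcca$accccccacbcbbbaab  b
   17  cca$accccccacbcbbbaabcb  b
   18  ccacbcbbbaabcbcca$acccc  c
   19  cccacbcbbbaabcbcca$accc  c
   20  ccccacbcbbbaabcbcca$acc  c
   21  cccccacbcbbbaabcbcca$ac  c
   22  ccccccacbcbbbaabcbcca$a  a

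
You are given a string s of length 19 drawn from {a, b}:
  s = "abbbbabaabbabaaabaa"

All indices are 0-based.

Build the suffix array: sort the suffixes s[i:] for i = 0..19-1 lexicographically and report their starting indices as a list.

[18, 17, 13, 14, 7, 15, 11, 5, 8, 0, 16, 12, 6, 10, 4, 9, 3, 2, 1]

sorted suffixes:
  #0 SA[0]=18  'a'
  #1 SA[1]=17  'aa'
  #2 SA[2]=13  'aaabaa'
  #3 SA[3]=14  'aabaa'
  #4 SA[4]=7  'aabbabaaabaa'
  #5 SA[5]=15  'abaa'
  #6 SA[6]=11  'abaaabaa'
  #7 SA[7]=5  'abaabbabaaabaa'
  #8 SA[8]=8  'abbabaaabaa'
  #9 SA[9]=0  'abbbbabaabbabaaabaa'
  #10 SA[10]=16  'baa'
  #11 SA[11]=12  'baaabaa'
  #12 SA[12]=6  'baabbabaaabaa'
  #13 SA[13]=10  'babaaabaa'
  #14 SA[14]=4  'babaabbabaaabaa'
  #15 SA[15]=9  'bbabaaabaa'
  #16 SA[16]=3  'bbabaabbabaaabaa'
  #17 SA[17]=2  'bbbabaabbabaaabaa'
  #18 SA[18]=1  'bbbbabaabbabaaabaa'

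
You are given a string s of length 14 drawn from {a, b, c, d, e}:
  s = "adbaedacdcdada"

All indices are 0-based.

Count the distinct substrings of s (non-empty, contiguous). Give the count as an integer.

rank→(start, suffix):
  0 → (13, 'a')
  1 → (6, 'acdcdada')
  2 → (11, 'ada')
  3 → (0, 'adbaedacdcdada')
  4 → (3, 'aedacdcdada')
  5 → (2, 'baedacdcdada')
  6 → (9, 'cdada')
  7 → (7, 'cdcdada')
  8 → (12, 'da')
  9 → (5, 'dacdcdada')
  10 → (10, 'dada')
  11 → (1, 'dbaedacdcdada')
  12 → (8, 'dcdada')
  13 → (4, 'edacdcdada')

SA = [13, 6, 11, 0, 3, 2, 9, 7, 12, 5, 10, 1, 8, 4]
rank  pair      lcp
   1  s[13:],s[6:]  1  'a'
   2  s[6:],s[11:]  1  'a'
   3  s[11:],s[0:]  2  'ad'
   4  s[0:],s[3:]  1  'a'
   5  s[3:],s[2:]  0  ''
   6  s[2:],s[9:]  0  ''
   7  s[9:],s[7:]  2  'cd'
   8  s[7:],s[12:]  0  ''
   9  s[12:],s[5:]  2  'da'
  10  s[5:],s[10:]  2  'da'
  11  s[10:],s[1:]  1  'd'
  12  s[1:],s[8:]  1  'd'
  13  s[8:],s[4:]  0  ''

n(n+1)/2 = 14·15/2 = 105
Σ LCP = 0 + 1 + 1 + 2 + 1 + 0 + 0 + 2 + 0 + 2 + 2 + 1 + 1 + 0 = 13
distinct = 105 − 13 = 92

92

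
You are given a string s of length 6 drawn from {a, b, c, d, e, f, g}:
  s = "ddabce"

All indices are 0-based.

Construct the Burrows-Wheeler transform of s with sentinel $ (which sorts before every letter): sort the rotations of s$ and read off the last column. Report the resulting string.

rank  rotation last
    0  $ddabce  e
    1  abce$dd  d
    2  bce$dda  a
    3  ce$ddab  b
    4  dabce$d  d
    5  ddabce$  $
    6  e$ddabc  c

edabd$c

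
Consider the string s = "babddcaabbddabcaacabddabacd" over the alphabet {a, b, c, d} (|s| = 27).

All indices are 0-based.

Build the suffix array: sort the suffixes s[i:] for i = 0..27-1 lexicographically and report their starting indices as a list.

[6, 15, 22, 7, 12, 18, 1, 16, 24, 0, 23, 8, 13, 19, 9, 2, 5, 14, 17, 25, 26, 21, 11, 4, 20, 10, 3]

rank→(start, suffix):
  0 → (6, 'aabbddabcaacabddabacd')
  1 → (15, 'aacabddabacd')
  2 → (22, 'abacd')
  3 → (7, 'abbddabcaacabddabacd')
  4 → (12, 'abcaacabddabacd')
  5 → (18, 'abddabacd')
  6 → (1, 'abddcaabbddabcaacabddabacd')
  7 → (16, 'acabddabacd')
  8 → (24, 'acd')
  9 → (0, 'babddcaabbddabcaacabddabacd')
  10 → (23, 'bacd')
  11 → (8, 'bbddabcaacabddabacd')
  12 → (13, 'bcaacabddabacd')
  13 → (19, 'bddabacd')
  14 → (9, 'bddabcaacabddabacd')
  15 → (2, 'bddcaabbddabcaacabddabacd')
  16 → (5, 'caabbddabcaacabddabacd')
  17 → (14, 'caacabddabacd')
  18 → (17, 'cabddabacd')
  19 → (25, 'cd')
  20 → (26, 'd')
  21 → (21, 'dabacd')
  22 → (11, 'dabcaacabddabacd')
  23 → (4, 'dcaabbddabcaacabddabacd')
  24 → (20, 'ddabacd')
  25 → (10, 'ddabcaacabddabacd')
  26 → (3, 'ddcaabbddabcaacabddabacd')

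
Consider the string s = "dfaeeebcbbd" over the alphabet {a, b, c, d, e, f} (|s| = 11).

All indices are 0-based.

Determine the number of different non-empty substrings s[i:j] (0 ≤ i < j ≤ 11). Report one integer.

rank→(start, suffix):
  0 → (2, 'aeeebcbbd')
  1 → (8, 'bbd')
  2 → (6, 'bcbbd')
  3 → (9, 'bd')
  4 → (7, 'cbbd')
  5 → (10, 'd')
  6 → (0, 'dfaeeebcbbd')
  7 → (5, 'ebcbbd')
  8 → (4, 'eebcbbd')
  9 → (3, 'eeebcbbd')
  10 → (1, 'faeeebcbbd')

SA = [2, 8, 6, 9, 7, 10, 0, 5, 4, 3, 1]
rank  pair      lcp
   1  s[2:],s[8:]  0  ''
   2  s[8:],s[6:]  1  'b'
   3  s[6:],s[9:]  1  'b'
   4  s[9:],s[7:]  0  ''
   5  s[7:],s[10:]  0  ''
   6  s[10:],s[0:]  1  'd'
   7  s[0:],s[5:]  0  ''
   8  s[5:],s[4:]  1  'e'
   9  s[4:],s[3:]  2  'ee'
  10  s[3:],s[1:]  0  ''

n(n+1)/2 = 11·12/2 = 66
Σ LCP = 0 + 0 + 1 + 1 + 0 + 0 + 1 + 0 + 1 + 2 + 0 = 6
distinct = 66 − 6 = 60

60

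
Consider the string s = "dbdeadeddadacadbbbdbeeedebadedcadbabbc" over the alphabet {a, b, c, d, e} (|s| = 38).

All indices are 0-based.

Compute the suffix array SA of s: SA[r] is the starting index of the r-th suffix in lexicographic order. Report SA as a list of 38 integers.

[34, 11, 9, 31, 13, 26, 4, 33, 25, 15, 35, 16, 36, 17, 1, 19, 37, 30, 12, 10, 8, 32, 14, 0, 18, 29, 7, 2, 23, 27, 5, 3, 24, 28, 6, 22, 21, 20]

sorted suffixes:
  #0 SA[0]=34  'abbc'
  #1 SA[1]=11  'acadbbbdbeeedebadedcadbabbc'
  #2 SA[2]=9  'adacadbbbdbeeedebadedcadbabbc'
  #3 SA[3]=31  'adbabbc'
  #4 SA[4]=13  'adbbbdbeeedebadedcadbabbc'
  #5 SA[5]=26  'adedcadbabbc'
  #6 SA[6]=4  'adeddadacadbbbdbeeedebadedcadbabbc'
  #7 SA[7]=33  'babbc'
  #8 SA[8]=25  'badedcadbabbc'
  #9 SA[9]=15  'bbbdbeeedebadedcadbabbc'
  #10 SA[10]=35  'bbc'
  #11 SA[11]=16  'bbdbeeedebadedcadbabbc'
  #12 SA[12]=36  'bc'
  #13 SA[13]=17  'bdbeeedebadedcadbabbc'
  #14 SA[14]=1  'bdeadeddadacadbbbdbeeedebadedcadbabbc'
  #15 SA[15]=19  'beeedebadedcadbabbc'
  #16 SA[16]=37  'c'
  #17 SA[17]=30  'cadbabbc'
  #18 SA[18]=12  'cadbbbdbeeedebadedcadbabbc'
  #19 SA[19]=10  'dacadbbbdbeeedebadedcadbabbc'
  #20 SA[20]=8  'dadacadbbbdbeeedebadedcadbabbc'
  #21 SA[21]=32  'dbabbc'
  #22 SA[22]=14  'dbbbdbeeedebadedcadbabbc'
  #23 SA[23]=0  'dbdeadeddadacadbbbdbeeedebadedcadbabbc'
  #24 SA[24]=18  'dbeeedebadedcadbabbc'
  #25 SA[25]=29  'dcadbabbc'
  #26 SA[26]=7  'ddadacadbbbdbeeedebadedcadbabbc'
  #27 SA[27]=2  'deadeddadacadbbbdbeeedebadedcadbabbc'
  #28 SA[28]=23  'debadedcadbabbc'
  #29 SA[29]=27  'dedcadbabbc'
  #30 SA[30]=5  'deddadacadbbbdbeeedebadedcadbabbc'
  #31 SA[31]=3  'eadeddadacadbbbdbeeedebadedcadbabbc'
  #32 SA[32]=24  'ebadedcadbabbc'
  #33 SA[33]=28  'edcadbabbc'
  #34 SA[34]=6  'eddadacadbbbdbeeedebadedcadbabbc'
  #35 SA[35]=22  'edebadedcadbabbc'
  #36 SA[36]=21  'eedebadedcadbabbc'
  #37 SA[37]=20  'eeedebadedcadbabbc'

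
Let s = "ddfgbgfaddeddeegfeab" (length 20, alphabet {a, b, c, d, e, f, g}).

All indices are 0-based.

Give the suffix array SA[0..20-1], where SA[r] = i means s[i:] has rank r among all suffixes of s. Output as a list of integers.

rank→(start, suffix):
  0 → (18, 'ab')
  1 → (7, 'addeddeegfeab')
  2 → (19, 'b')
  3 → (4, 'bgfaddeddeegfeab')
  4 → (8, 'ddeddeegfeab')
  5 → (11, 'ddeegfeab')
  6 → (0, 'ddfgbgfaddeddeegfeab')
  7 → (9, 'deddeegfeab')
  8 → (12, 'deegfeab')
  9 → (1, 'dfgbgfaddeddeegfeab')
  10 → (17, 'eab')
  11 → (10, 'eddeegfeab')
  12 → (13, 'eegfeab')
  13 → (14, 'egfeab')
  14 → (6, 'faddeddeegfeab')
  15 → (16, 'feab')
  16 → (2, 'fgbgfaddeddeegfeab')
  17 → (3, 'gbgfaddeddeegfeab')
  18 → (5, 'gfaddeddeegfeab')
  19 → (15, 'gfeab')

[18, 7, 19, 4, 8, 11, 0, 9, 12, 1, 17, 10, 13, 14, 6, 16, 2, 3, 5, 15]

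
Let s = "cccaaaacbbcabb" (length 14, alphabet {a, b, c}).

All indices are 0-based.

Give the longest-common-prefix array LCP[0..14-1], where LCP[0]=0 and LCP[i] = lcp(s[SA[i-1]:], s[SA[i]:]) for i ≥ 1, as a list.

rank→(start, suffix):
  0 → (3, 'aaaacbbcabb')
  1 → (4, 'aaacbbcabb')
  2 → (5, 'aacbbcabb')
  3 → (11, 'abb')
  4 → (6, 'acbbcabb')
  5 → (13, 'b')
  6 → (12, 'bb')
  7 → (8, 'bbcabb')
  8 → (9, 'bcabb')
  9 → (2, 'caaaacbbcabb')
  10 → (10, 'cabb')
  11 → (7, 'cbbcabb')
  12 → (1, 'ccaaaacbbcabb')
  13 → (0, 'cccaaaacbbcabb')

SA = [3, 4, 5, 11, 6, 13, 12, 8, 9, 2, 10, 7, 1, 0]
rank  pair      lcp
   1  s[3:],s[4:]  3  'aaa'
   2  s[4:],s[5:]  2  'aa'
   3  s[5:],s[11:]  1  'a'
   4  s[11:],s[6:]  1  'a'
   5  s[6:],s[13:]  0  ''
   6  s[13:],s[12:]  1  'b'
   7  s[12:],s[8:]  2  'bb'
   8  s[8:],s[9:]  1  'b'
   9  s[9:],s[2:]  0  ''
  10  s[2:],s[10:]  2  'ca'
  11  s[10:],s[7:]  1  'c'
  12  s[7:],s[1:]  1  'c'
  13  s[1:],s[0:]  2  'cc'

[0, 3, 2, 1, 1, 0, 1, 2, 1, 0, 2, 1, 1, 2]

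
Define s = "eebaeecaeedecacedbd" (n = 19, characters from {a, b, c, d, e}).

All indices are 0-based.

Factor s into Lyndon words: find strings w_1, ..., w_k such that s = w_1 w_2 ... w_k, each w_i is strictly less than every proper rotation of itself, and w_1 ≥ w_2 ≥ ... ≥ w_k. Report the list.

["e", "e", "b", "aeecaeedec", "acedbd"]

emit factor 1: 'e' (i=0, period=1)
emit factor 2: 'e' (i=1, period=1)
emit factor 3: 'b' (i=2, period=1)
emit factor 4: 'aeecaeedec' (i=3, period=10)
emit factor 5: 'acedbd' (i=13, period=6)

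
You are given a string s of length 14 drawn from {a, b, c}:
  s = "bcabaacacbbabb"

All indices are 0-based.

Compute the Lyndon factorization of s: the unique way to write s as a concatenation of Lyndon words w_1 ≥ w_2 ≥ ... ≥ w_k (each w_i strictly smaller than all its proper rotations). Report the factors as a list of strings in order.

emit factor 1: 'bc' (i=0, period=2)
emit factor 2: 'ab' (i=2, period=2)
emit factor 3: 'aacacbbabb' (i=4, period=10)

["bc", "ab", "aacacbbabb"]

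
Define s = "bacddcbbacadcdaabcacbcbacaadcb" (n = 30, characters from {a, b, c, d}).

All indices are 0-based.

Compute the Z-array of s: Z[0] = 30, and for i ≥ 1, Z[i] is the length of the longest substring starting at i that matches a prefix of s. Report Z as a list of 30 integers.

[30, 0, 0, 0, 0, 0, 1, 3, 0, 0, 0, 0, 0, 0, 0, 0, 1, 0, 0, 0, 1, 0, 3, 0, 0, 0, 0, 0, 0, 1]

Z[0]=30
i=1: fresh scan; Z[1]=0
i=2: fresh scan; Z[2]=0
i=3: fresh scan; Z[3]=0
i=4: fresh scan; Z[4]=0
i=5: fresh scan; Z[5]=0
i=6: fresh scan; Z[6]=1 scan→box=[6,7)
i=7: fresh scan; Z[7]=3 scan→box=[7,10)
i=8: min(r-i=2, Z[1]=0)=0; Z[8]=0
i=9: min(r-i=1, Z[2]=0)=0; Z[9]=0
i=10: fresh scan; Z[10]=0
i=11: fresh scan; Z[11]=0
i=12: fresh scan; Z[12]=0
i=13: fresh scan; Z[13]=0
i=14: fresh scan; Z[14]=0
i=15: fresh scan; Z[15]=0
i=16: fresh scan; Z[16]=1 scan→box=[16,17)
i=17: fresh scan; Z[17]=0
i=18: fresh scan; Z[18]=0
i=19: fresh scan; Z[19]=0
i=20: fresh scan; Z[20]=1 scan→box=[20,21)
i=21: fresh scan; Z[21]=0
i=22: fresh scan; Z[22]=3 scan→box=[22,25)
i=23: min(r-i=2, Z[1]=0)=0; Z[23]=0
i=24: min(r-i=1, Z[2]=0)=0; Z[24]=0
i=25: fresh scan; Z[25]=0
i=26: fresh scan; Z[26]=0
i=27: fresh scan; Z[27]=0
i=28: fresh scan; Z[28]=0
i=29: fresh scan; Z[29]=1 scan→box=[29,30)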